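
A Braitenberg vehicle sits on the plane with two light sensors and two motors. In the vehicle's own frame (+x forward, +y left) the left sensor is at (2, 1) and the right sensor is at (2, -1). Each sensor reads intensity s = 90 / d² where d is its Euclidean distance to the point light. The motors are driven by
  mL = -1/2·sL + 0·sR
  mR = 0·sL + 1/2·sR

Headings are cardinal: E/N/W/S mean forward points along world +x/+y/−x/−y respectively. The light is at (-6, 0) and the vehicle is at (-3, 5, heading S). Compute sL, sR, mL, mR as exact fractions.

18/5 90/13 -9/5 45/13

left sensor world pos  = (-2, 3); dL² = 25
right sensor world pos = (-4, 3); dR² = 13
sL = 90/25 = 18/5
sR = 90/13 = 90/13
mL = -1/2·sL + 0·sR = -9/5
mR = 0·sL + 1/2·sR = 45/13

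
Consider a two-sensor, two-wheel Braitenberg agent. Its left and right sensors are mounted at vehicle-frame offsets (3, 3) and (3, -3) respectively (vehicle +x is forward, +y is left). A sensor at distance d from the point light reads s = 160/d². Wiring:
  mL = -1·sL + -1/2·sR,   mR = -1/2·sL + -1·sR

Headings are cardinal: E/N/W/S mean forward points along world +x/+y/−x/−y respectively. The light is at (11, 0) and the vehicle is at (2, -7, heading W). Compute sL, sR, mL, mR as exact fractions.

40/61 1 -141/122 -81/61

left sensor world pos  = (-1, -10); dL² = 244
right sensor world pos = (-1, -4); dR² = 160
sL = 160/244 = 40/61
sR = 160/160 = 1
mL = -1·sL + -1/2·sR = -141/122
mR = -1/2·sL + -1·sR = -81/61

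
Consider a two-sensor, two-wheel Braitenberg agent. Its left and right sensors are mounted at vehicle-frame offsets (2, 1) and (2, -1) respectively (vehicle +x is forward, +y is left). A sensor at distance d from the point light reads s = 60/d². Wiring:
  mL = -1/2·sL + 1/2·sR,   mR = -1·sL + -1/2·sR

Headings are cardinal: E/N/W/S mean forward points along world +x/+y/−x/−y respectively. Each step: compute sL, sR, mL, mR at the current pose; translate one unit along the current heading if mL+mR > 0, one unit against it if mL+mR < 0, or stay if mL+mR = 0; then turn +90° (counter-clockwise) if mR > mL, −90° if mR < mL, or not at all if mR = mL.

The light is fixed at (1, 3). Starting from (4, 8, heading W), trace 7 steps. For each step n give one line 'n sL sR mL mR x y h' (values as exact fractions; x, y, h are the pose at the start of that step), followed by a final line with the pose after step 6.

n=0: pose=(4,8,W); sL=60/17, sR=60/37; mL=-600/629, mR=-2730/629; mL+mR=-90/17 → advance -1; mR−mL=-2130/629 → turn -1·90°
n=1: pose=(5,8,N); sL=30/29, sR=30/37; mL=-120/1073, mR=-1545/1073; mL+mR=-45/29 → advance -1; mR−mL=-1425/1073 → turn -1·90°
n=2: pose=(5,7,E); sL=60/61, sR=4/3; mL=32/183, mR=-302/183; mL+mR=-90/61 → advance -1; mR−mL=-334/183 → turn -1·90°
n=3: pose=(4,7,S); sL=3, sR=15/2; mL=9/4, mR=-27/4; mL+mR=-9/2 → advance -1; mR−mL=-9 → turn -1·90°
n=4: pose=(4,8,W); sL=60/17, sR=60/37; mL=-600/629, mR=-2730/629; mL+mR=-90/17 → advance -1; mR−mL=-2130/629 → turn -1·90°
n=5: pose=(5,8,N); sL=30/29, sR=30/37; mL=-120/1073, mR=-1545/1073; mL+mR=-45/29 → advance -1; mR−mL=-1425/1073 → turn -1·90°
n=6: pose=(5,7,E); sL=60/61, sR=4/3; mL=32/183, mR=-302/183; mL+mR=-90/61 → advance -1; mR−mL=-334/183 → turn -1·90°

0 60/17 60/37 -600/629 -2730/629 4 8 W
1 30/29 30/37 -120/1073 -1545/1073 5 8 N
2 60/61 4/3 32/183 -302/183 5 7 E
3 3 15/2 9/4 -27/4 4 7 S
4 60/17 60/37 -600/629 -2730/629 4 8 W
5 30/29 30/37 -120/1073 -1545/1073 5 8 N
6 60/61 4/3 32/183 -302/183 5 7 E
final 4 7 S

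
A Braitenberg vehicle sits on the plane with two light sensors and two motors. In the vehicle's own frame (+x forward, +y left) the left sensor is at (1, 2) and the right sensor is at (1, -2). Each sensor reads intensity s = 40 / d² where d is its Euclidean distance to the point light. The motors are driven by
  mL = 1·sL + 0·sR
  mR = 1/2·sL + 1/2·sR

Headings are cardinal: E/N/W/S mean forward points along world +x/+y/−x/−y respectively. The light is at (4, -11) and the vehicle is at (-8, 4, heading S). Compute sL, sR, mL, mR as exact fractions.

left sensor world pos  = (-6, 3); dL² = 296
right sensor world pos = (-10, 3); dR² = 392
sL = 40/296 = 5/37
sR = 40/392 = 5/49
mL = 1·sL + 0·sR = 5/37
mR = 1/2·sL + 1/2·sR = 215/1813

5/37 5/49 5/37 215/1813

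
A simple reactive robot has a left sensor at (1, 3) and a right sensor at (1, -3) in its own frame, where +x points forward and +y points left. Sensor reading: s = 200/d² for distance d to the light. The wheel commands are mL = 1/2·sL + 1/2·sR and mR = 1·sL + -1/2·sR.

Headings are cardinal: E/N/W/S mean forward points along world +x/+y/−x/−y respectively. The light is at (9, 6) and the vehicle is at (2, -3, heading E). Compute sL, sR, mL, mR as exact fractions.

left sensor world pos  = (3, 0); dL² = 72
right sensor world pos = (3, -6); dR² = 180
sL = 200/72 = 25/9
sR = 200/180 = 10/9
mL = 1/2·sL + 1/2·sR = 35/18
mR = 1·sL + -1/2·sR = 20/9

25/9 10/9 35/18 20/9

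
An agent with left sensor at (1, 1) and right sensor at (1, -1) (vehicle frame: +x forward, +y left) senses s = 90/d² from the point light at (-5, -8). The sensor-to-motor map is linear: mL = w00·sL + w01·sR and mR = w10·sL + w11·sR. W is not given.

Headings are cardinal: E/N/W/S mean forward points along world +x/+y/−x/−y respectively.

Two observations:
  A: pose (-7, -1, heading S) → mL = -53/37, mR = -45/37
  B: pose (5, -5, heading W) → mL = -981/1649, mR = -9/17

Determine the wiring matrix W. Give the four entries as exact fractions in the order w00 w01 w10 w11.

obs A: pose=(-7,-1,S) → sL=90/37, sR=2, mL=-53/37, mR=-45/37
obs B: pose=(5,-5,W) → sL=18/17, sR=90/97, mL=-981/1649, mR=-9/17
sensor matrix S = [[90/37, 2], [18/17, 90/97]]; det S = 8496/61013
solve [mL_A; mL_B] = S·[w00; w01] and [mR_A; mR_B] = S·[w10; w11]:
  w00 = -1, w01 = 1/2, w10 = -1/2, w11 = 0

-1 1/2 -1/2 0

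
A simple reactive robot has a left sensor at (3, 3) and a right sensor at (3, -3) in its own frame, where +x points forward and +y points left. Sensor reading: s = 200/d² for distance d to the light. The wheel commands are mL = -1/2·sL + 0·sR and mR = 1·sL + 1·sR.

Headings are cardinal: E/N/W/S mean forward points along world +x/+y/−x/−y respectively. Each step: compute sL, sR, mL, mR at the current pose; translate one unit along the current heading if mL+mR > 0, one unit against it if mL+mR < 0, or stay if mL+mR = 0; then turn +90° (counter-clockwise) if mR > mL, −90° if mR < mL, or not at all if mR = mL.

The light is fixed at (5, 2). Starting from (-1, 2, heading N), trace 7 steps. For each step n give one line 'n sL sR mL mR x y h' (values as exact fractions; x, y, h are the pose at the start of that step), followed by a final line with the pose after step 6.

n=0: pose=(-1,2,N); sL=20/9, sR=100/9; mL=-10/9, mR=40/3; mL+mR=110/9 → advance +1; mR−mL=130/9 → turn +1·90°
n=1: pose=(-1,3,W); sL=40/17, sR=200/97; mL=-20/17, mR=7280/1649; mL+mR=5340/1649 → advance +1; mR−mL=9220/1649 → turn +1·90°
n=2: pose=(-2,3,S); sL=10, sR=25/13; mL=-5, mR=155/13; mL+mR=90/13 → advance +1; mR−mL=220/13 → turn +1·90°
n=3: pose=(-2,2,E); sL=8, sR=8; mL=-4, mR=16; mL+mR=12 → advance +1; mR−mL=20 → turn +1·90°
n=4: pose=(-1,2,N); sL=20/9, sR=100/9; mL=-10/9, mR=40/3; mL+mR=110/9 → advance +1; mR−mL=130/9 → turn +1·90°
n=5: pose=(-1,3,W); sL=40/17, sR=200/97; mL=-20/17, mR=7280/1649; mL+mR=5340/1649 → advance +1; mR−mL=9220/1649 → turn +1·90°
n=6: pose=(-2,3,S); sL=10, sR=25/13; mL=-5, mR=155/13; mL+mR=90/13 → advance +1; mR−mL=220/13 → turn +1·90°

0 20/9 100/9 -10/9 40/3 -1 2 N
1 40/17 200/97 -20/17 7280/1649 -1 3 W
2 10 25/13 -5 155/13 -2 3 S
3 8 8 -4 16 -2 2 E
4 20/9 100/9 -10/9 40/3 -1 2 N
5 40/17 200/97 -20/17 7280/1649 -1 3 W
6 10 25/13 -5 155/13 -2 3 S
final -2 2 E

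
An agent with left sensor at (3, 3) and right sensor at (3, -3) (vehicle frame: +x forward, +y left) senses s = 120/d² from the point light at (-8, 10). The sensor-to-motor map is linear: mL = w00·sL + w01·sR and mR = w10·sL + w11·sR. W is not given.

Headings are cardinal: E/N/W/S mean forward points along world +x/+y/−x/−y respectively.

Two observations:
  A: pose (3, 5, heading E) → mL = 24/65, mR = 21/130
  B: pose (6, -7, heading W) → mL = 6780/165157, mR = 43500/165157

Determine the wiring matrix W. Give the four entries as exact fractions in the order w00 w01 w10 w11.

obs A: pose=(3,5,E) → sL=3/5, sR=6/13, mL=24/65, mR=21/130
obs B: pose=(6,-7,W) → sL=120/521, sR=120/317, mL=6780/165157, mR=43500/165157
sensor matrix S = [[3/5, 6/13], [120/521, 120/317]]; det S = 259416/2147041
solve [mL_A; mL_B] = S·[w00; w01] and [mR_A; mR_B] = S·[w10; w11]:
  w00 = 1, w01 = -1/2, w10 = -1/2, w11 = 1

1 -1/2 -1/2 1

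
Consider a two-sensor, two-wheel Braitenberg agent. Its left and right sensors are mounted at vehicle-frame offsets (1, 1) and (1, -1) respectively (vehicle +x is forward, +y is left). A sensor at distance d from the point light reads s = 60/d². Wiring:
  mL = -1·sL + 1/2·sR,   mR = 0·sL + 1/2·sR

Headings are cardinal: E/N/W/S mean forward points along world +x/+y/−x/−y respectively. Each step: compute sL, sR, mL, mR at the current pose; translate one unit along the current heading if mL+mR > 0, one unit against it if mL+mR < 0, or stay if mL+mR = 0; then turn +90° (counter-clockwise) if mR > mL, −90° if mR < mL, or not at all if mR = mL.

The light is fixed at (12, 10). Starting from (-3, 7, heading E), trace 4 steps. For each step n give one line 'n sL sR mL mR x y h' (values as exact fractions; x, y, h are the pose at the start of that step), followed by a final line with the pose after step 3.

0 3/10 15/53 -42/265 15/106 -3 7 E
1 60/293 60/229 -4950/67097 30/229 -4 7 N
2 30/149 6/29 -423/4321 3/29 -4 8 W
3 12/53 20/111 -802/5883 10/111 -5 8 S
final -5 9 E

n=0: pose=(-3,7,E); sL=3/10, sR=15/53; mL=-42/265, mR=15/106; mL+mR=-9/530 → advance -1; mR−mL=3/10 → turn +1·90°
n=1: pose=(-4,7,N); sL=60/293, sR=60/229; mL=-4950/67097, mR=30/229; mL+mR=3840/67097 → advance +1; mR−mL=60/293 → turn +1·90°
n=2: pose=(-4,8,W); sL=30/149, sR=6/29; mL=-423/4321, mR=3/29; mL+mR=24/4321 → advance +1; mR−mL=30/149 → turn +1·90°
n=3: pose=(-5,8,S); sL=12/53, sR=20/111; mL=-802/5883, mR=10/111; mL+mR=-272/5883 → advance -1; mR−mL=12/53 → turn +1·90°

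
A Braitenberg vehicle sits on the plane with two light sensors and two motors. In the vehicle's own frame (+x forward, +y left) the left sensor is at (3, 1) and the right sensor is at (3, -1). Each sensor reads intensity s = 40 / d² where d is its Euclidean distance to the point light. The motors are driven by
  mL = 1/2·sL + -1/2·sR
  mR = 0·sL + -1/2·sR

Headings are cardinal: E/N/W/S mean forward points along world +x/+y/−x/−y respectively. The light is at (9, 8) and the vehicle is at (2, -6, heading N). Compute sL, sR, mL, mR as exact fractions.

8/37 40/157 -112/5809 -20/157

left sensor world pos  = (1, -3); dL² = 185
right sensor world pos = (3, -3); dR² = 157
sL = 40/185 = 8/37
sR = 40/157 = 40/157
mL = 1/2·sL + -1/2·sR = -112/5809
mR = 0·sL + -1/2·sR = -20/157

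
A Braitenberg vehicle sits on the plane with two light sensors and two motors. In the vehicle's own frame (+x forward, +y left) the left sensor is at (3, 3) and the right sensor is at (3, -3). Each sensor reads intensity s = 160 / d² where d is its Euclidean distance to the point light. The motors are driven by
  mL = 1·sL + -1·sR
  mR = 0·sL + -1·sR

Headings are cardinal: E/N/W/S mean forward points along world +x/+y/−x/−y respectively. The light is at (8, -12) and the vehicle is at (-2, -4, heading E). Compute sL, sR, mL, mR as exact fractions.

left sensor world pos  = (1, -1); dL² = 170
right sensor world pos = (1, -7); dR² = 74
sL = 160/170 = 16/17
sR = 160/74 = 80/37
mL = 1·sL + -1·sR = -768/629
mR = 0·sL + -1·sR = -80/37

16/17 80/37 -768/629 -80/37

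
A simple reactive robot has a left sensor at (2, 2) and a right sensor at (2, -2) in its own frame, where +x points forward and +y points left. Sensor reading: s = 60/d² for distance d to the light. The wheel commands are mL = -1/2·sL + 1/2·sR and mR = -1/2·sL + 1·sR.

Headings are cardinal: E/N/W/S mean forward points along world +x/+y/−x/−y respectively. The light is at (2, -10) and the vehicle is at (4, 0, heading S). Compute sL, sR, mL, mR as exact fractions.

3/4 15/16 3/32 9/16

left sensor world pos  = (6, -2); dL² = 80
right sensor world pos = (2, -2); dR² = 64
sL = 60/80 = 3/4
sR = 60/64 = 15/16
mL = -1/2·sL + 1/2·sR = 3/32
mR = -1/2·sL + 1·sR = 9/16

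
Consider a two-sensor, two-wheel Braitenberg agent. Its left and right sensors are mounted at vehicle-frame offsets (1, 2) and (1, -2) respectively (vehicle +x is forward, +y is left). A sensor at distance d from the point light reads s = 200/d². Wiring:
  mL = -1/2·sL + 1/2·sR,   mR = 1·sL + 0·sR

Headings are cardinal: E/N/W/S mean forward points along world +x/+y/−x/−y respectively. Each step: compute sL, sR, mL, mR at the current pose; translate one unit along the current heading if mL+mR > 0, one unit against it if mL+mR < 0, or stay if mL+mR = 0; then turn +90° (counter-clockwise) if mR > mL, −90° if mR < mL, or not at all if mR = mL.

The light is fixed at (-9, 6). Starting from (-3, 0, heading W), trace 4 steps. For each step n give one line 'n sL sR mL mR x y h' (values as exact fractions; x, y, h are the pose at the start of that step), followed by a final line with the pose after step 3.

n=0: pose=(-3,0,W); sL=200/89, sR=200/41; mL=4800/3649, mR=200/89; mL+mR=13000/3649 → advance +1; mR−mL=3400/3649 → turn +1·90°
n=1: pose=(-4,0,S); sL=100/49, sR=100/29; mL=1000/1421, mR=100/49; mL+mR=3900/1421 → advance +1; mR−mL=1900/1421 → turn +1·90°
n=2: pose=(-4,-1,E); sL=200/61, sR=200/117; mL=-5600/7137, mR=200/61; mL+mR=17800/7137 → advance +1; mR−mL=29000/7137 → turn +1·90°
n=3: pose=(-3,-1,N); sL=50/13, sR=2; mL=-12/13, mR=50/13; mL+mR=38/13 → advance +1; mR−mL=62/13 → turn +1·90°

0 200/89 200/41 4800/3649 200/89 -3 0 W
1 100/49 100/29 1000/1421 100/49 -4 0 S
2 200/61 200/117 -5600/7137 200/61 -4 -1 E
3 50/13 2 -12/13 50/13 -3 -1 N
final -3 0 W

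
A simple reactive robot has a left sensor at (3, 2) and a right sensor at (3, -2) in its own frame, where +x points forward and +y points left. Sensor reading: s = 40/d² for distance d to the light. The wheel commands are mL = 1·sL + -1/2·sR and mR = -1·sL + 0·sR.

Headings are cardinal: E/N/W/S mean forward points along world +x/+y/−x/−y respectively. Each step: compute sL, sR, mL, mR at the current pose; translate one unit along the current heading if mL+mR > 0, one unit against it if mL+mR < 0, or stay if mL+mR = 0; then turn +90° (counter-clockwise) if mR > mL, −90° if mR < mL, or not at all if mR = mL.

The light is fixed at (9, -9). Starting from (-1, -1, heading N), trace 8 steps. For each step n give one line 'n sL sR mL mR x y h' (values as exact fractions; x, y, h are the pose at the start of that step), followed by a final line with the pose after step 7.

n=0: pose=(-1,-1,N); sL=8/53, sR=8/37; mL=84/1961, mR=-8/53; mL+mR=-4/37 → advance -1; mR−mL=-380/1961 → turn -1·90°
n=1: pose=(-1,-2,E); sL=4/13, sR=20/37; mL=18/481, mR=-4/13; mL+mR=-10/37 → advance -1; mR−mL=-166/481 → turn -1·90°
n=2: pose=(-2,-2,S); sL=40/97, sR=8/37; mL=1092/3589, mR=-40/97; mL+mR=-4/37 → advance -1; mR−mL=-2572/3589 → turn -1·90°
n=3: pose=(-2,-1,W); sL=5/29, sR=5/37; mL=225/2146, mR=-5/29; mL+mR=-5/74 → advance -1; mR−mL=-595/2146 → turn -1·90°
n=4: pose=(-1,-1,N); sL=8/53, sR=8/37; mL=84/1961, mR=-8/53; mL+mR=-4/37 → advance -1; mR−mL=-380/1961 → turn -1·90°
n=5: pose=(-1,-2,E); sL=4/13, sR=20/37; mL=18/481, mR=-4/13; mL+mR=-10/37 → advance -1; mR−mL=-166/481 → turn -1·90°
n=6: pose=(-2,-2,S); sL=40/97, sR=8/37; mL=1092/3589, mR=-40/97; mL+mR=-4/37 → advance -1; mR−mL=-2572/3589 → turn -1·90°
n=7: pose=(-2,-1,W); sL=5/29, sR=5/37; mL=225/2146, mR=-5/29; mL+mR=-5/74 → advance -1; mR−mL=-595/2146 → turn -1·90°

0 8/53 8/37 84/1961 -8/53 -1 -1 N
1 4/13 20/37 18/481 -4/13 -1 -2 E
2 40/97 8/37 1092/3589 -40/97 -2 -2 S
3 5/29 5/37 225/2146 -5/29 -2 -1 W
4 8/53 8/37 84/1961 -8/53 -1 -1 N
5 4/13 20/37 18/481 -4/13 -1 -2 E
6 40/97 8/37 1092/3589 -40/97 -2 -2 S
7 5/29 5/37 225/2146 -5/29 -2 -1 W
final -1 -1 N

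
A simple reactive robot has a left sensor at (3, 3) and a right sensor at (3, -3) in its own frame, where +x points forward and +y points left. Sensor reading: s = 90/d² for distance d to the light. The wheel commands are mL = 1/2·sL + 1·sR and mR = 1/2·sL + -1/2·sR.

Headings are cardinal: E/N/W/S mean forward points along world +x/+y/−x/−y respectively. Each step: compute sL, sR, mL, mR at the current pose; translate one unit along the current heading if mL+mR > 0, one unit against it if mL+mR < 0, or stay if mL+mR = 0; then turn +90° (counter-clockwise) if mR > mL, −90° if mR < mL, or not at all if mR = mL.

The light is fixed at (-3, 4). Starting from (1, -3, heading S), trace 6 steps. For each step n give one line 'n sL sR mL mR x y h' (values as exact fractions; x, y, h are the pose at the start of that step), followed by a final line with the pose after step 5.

0 90/149 90/101 17955/15049 -2160/15049 1 -3 S
1 45/61 45/13 6075/1586 -1080/793 1 -4 W
2 18/5 90/61 999/305 324/305 0 -4 N
3 45/26 45/68 675/442 945/1768 0 -3 E
4 90/149 90/101 17955/15049 -2160/15049 1 -3 S
5 45/61 45/13 6075/1586 -1080/793 1 -4 W
final 0 -4 N

n=0: pose=(1,-3,S); sL=90/149, sR=90/101; mL=17955/15049, mR=-2160/15049; mL+mR=15795/15049 → advance +1; mR−mL=-135/101 → turn -1·90°
n=1: pose=(1,-4,W); sL=45/61, sR=45/13; mL=6075/1586, mR=-1080/793; mL+mR=3915/1586 → advance +1; mR−mL=-135/26 → turn -1·90°
n=2: pose=(0,-4,N); sL=18/5, sR=90/61; mL=999/305, mR=324/305; mL+mR=1323/305 → advance +1; mR−mL=-135/61 → turn -1·90°
n=3: pose=(0,-3,E); sL=45/26, sR=45/68; mL=675/442, mR=945/1768; mL+mR=3645/1768 → advance +1; mR−mL=-135/136 → turn -1·90°
n=4: pose=(1,-3,S); sL=90/149, sR=90/101; mL=17955/15049, mR=-2160/15049; mL+mR=15795/15049 → advance +1; mR−mL=-135/101 → turn -1·90°
n=5: pose=(1,-4,W); sL=45/61, sR=45/13; mL=6075/1586, mR=-1080/793; mL+mR=3915/1586 → advance +1; mR−mL=-135/26 → turn -1·90°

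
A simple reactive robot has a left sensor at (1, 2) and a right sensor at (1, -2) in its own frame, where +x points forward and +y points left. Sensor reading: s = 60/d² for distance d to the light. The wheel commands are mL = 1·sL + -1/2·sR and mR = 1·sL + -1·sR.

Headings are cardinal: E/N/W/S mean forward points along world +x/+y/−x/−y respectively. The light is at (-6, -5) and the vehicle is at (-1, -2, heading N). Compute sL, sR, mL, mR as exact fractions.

12/5 12/13 126/65 96/65

left sensor world pos  = (-3, -1); dL² = 25
right sensor world pos = (1, -1); dR² = 65
sL = 60/25 = 12/5
sR = 60/65 = 12/13
mL = 1·sL + -1/2·sR = 126/65
mR = 1·sL + -1·sR = 96/65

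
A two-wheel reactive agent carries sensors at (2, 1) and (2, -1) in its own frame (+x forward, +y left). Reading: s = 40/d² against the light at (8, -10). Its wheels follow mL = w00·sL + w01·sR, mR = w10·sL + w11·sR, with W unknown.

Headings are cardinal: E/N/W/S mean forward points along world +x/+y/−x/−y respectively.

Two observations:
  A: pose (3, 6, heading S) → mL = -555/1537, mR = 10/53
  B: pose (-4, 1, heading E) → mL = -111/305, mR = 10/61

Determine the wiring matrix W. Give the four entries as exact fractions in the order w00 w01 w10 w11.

-1 -1 1 0

obs A: pose=(3,6,S) → sL=10/53, sR=5/29, mL=-555/1537, mR=10/53
obs B: pose=(-4,1,E) → sL=10/61, sR=1/5, mL=-111/305, mR=10/61
sensor matrix S = [[10/53, 5/29], [10/61, 1/5]]; det S = 888/93757
solve [mL_A; mL_B] = S·[w00; w01] and [mR_A; mR_B] = S·[w10; w11]:
  w00 = -1, w01 = -1, w10 = 1, w11 = 0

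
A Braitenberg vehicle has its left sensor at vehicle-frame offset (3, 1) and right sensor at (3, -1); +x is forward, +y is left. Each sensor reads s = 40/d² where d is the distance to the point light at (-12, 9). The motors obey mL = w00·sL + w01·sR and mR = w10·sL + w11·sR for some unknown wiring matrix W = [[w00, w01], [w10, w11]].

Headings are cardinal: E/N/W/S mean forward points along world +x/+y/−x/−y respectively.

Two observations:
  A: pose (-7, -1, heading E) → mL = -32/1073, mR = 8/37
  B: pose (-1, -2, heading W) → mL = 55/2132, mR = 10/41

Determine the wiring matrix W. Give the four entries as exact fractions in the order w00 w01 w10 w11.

-1/2 1/2 0 1

obs A: pose=(-7,-1,E) → sL=8/29, sR=8/37, mL=-32/1073, mR=8/37
obs B: pose=(-1,-2,W) → sL=5/26, sR=10/41, mL=55/2132, mR=10/41
sensor matrix S = [[8/29, 8/37], [5/26, 10/41]]; det S = 14700/571909
solve [mL_A; mL_B] = S·[w00; w01] and [mR_A; mR_B] = S·[w10; w11]:
  w00 = -1/2, w01 = 1/2, w10 = 0, w11 = 1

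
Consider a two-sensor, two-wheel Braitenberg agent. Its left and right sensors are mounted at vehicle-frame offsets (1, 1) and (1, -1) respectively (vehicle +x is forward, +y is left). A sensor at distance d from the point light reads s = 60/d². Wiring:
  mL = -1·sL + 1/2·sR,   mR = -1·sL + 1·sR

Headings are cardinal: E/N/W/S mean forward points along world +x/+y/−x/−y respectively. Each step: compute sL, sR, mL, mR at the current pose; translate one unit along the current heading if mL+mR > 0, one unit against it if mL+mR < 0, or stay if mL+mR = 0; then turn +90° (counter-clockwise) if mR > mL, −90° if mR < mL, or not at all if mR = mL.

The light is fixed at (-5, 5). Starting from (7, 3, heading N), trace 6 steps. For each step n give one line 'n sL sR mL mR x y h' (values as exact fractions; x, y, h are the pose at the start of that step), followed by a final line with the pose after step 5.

n=0: pose=(7,3,N); sL=30/61, sR=6/17; mL=-327/1037, mR=-144/1037; mL+mR=-471/1037 → advance -1; mR−mL=3/17 → turn +1·90°
n=1: pose=(7,2,W); sL=60/137, sR=12/25; mL=-678/3425, mR=144/3425; mL+mR=-534/3425 → advance -1; mR−mL=6/25 → turn +1·90°
n=2: pose=(8,2,S); sL=15/53, sR=3/8; mL=-81/848, mR=39/424; mL+mR=-3/848 → advance -1; mR−mL=3/16 → turn +1·90°
n=3: pose=(8,3,E); sL=60/197, sR=12/41; mL=-1278/8077, mR=-96/8077; mL+mR=-1374/8077 → advance -1; mR−mL=6/41 → turn +1·90°
n=4: pose=(7,3,N); sL=30/61, sR=6/17; mL=-327/1037, mR=-144/1037; mL+mR=-471/1037 → advance -1; mR−mL=3/17 → turn +1·90°
n=5: pose=(7,2,W); sL=60/137, sR=12/25; mL=-678/3425, mR=144/3425; mL+mR=-534/3425 → advance -1; mR−mL=6/25 → turn +1·90°

0 30/61 6/17 -327/1037 -144/1037 7 3 N
1 60/137 12/25 -678/3425 144/3425 7 2 W
2 15/53 3/8 -81/848 39/424 8 2 S
3 60/197 12/41 -1278/8077 -96/8077 8 3 E
4 30/61 6/17 -327/1037 -144/1037 7 3 N
5 60/137 12/25 -678/3425 144/3425 7 2 W
final 8 2 S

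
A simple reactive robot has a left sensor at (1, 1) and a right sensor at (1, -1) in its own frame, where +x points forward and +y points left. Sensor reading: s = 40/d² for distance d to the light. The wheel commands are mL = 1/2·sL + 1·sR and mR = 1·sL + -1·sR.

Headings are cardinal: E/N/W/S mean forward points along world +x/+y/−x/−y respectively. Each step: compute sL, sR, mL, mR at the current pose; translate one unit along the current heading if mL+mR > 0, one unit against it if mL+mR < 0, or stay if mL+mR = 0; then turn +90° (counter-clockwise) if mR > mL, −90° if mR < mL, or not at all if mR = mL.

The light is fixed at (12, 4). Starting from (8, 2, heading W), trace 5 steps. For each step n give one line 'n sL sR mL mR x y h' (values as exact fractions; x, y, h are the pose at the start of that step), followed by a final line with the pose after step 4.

n=0: pose=(8,2,W); sL=20/17, sR=20/13; mL=470/221, mR=-80/221; mL+mR=30/17 → advance +1; mR−mL=-550/221 → turn -1·90°
n=1: pose=(7,2,N); sL=40/37, sR=40/17; mL=1820/629, mR=-800/629; mL+mR=60/37 → advance +1; mR−mL=-2620/629 → turn -1·90°
n=2: pose=(7,3,E); sL=5/2, sR=2; mL=13/4, mR=1/2; mL+mR=15/4 → advance +1; mR−mL=-11/4 → turn -1·90°
n=3: pose=(8,3,S); sL=40/13, sR=40/29; mL=1100/377, mR=640/377; mL+mR=60/13 → advance +1; mR−mL=-460/377 → turn -1·90°
n=4: pose=(8,2,W); sL=20/17, sR=20/13; mL=470/221, mR=-80/221; mL+mR=30/17 → advance +1; mR−mL=-550/221 → turn -1·90°

0 20/17 20/13 470/221 -80/221 8 2 W
1 40/37 40/17 1820/629 -800/629 7 2 N
2 5/2 2 13/4 1/2 7 3 E
3 40/13 40/29 1100/377 640/377 8 3 S
4 20/17 20/13 470/221 -80/221 8 2 W
final 7 2 N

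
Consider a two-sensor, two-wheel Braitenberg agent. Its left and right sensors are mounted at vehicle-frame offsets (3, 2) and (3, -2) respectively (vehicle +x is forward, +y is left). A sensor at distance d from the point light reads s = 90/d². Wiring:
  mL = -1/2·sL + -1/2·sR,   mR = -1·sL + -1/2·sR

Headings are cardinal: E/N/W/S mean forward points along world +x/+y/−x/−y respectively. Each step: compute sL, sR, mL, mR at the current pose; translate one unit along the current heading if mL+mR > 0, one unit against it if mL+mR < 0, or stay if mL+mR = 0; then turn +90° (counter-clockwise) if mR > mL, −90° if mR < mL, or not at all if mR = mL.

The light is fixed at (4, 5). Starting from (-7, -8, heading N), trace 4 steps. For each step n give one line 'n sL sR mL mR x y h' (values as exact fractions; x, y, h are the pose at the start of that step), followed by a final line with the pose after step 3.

0 90/269 90/181 -20250/48689 -28395/48689 -7 -8 N
1 45/104 9/32 -297/832 -477/832 -7 -9 E
2 90/389 18/97 -7866/37733 -12231/37733 -8 -9 S
3 1/5 45/173 -199/865 -571/1730 -8 -8 W
final -7 -8 N

n=0: pose=(-7,-8,N); sL=90/269, sR=90/181; mL=-20250/48689, mR=-28395/48689; mL+mR=-48645/48689 → advance -1; mR−mL=-45/269 → turn -1·90°
n=1: pose=(-7,-9,E); sL=45/104, sR=9/32; mL=-297/832, mR=-477/832; mL+mR=-387/416 → advance -1; mR−mL=-45/208 → turn -1·90°
n=2: pose=(-8,-9,S); sL=90/389, sR=18/97; mL=-7866/37733, mR=-12231/37733; mL+mR=-20097/37733 → advance -1; mR−mL=-45/389 → turn -1·90°
n=3: pose=(-8,-8,W); sL=1/5, sR=45/173; mL=-199/865, mR=-571/1730; mL+mR=-969/1730 → advance -1; mR−mL=-1/10 → turn -1·90°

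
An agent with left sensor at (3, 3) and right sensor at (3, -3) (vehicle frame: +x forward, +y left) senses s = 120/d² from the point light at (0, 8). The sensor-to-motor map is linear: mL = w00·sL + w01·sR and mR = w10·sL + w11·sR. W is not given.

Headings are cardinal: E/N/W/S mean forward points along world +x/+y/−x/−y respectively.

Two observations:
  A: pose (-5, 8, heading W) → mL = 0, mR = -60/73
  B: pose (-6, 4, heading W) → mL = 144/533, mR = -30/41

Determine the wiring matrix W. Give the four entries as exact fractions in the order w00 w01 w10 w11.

obs A: pose=(-5,8,W) → sL=120/73, sR=120/73, mL=0, mR=-60/73
obs B: pose=(-6,4,W) → sL=12/13, sR=60/41, mL=144/533, mR=-30/41
sensor matrix S = [[120/73, 120/73], [12/13, 60/41]]; det S = 34560/38909
solve [mL_A; mL_B] = S·[w00; w01] and [mR_A; mR_B] = S·[w10; w11]:
  w00 = -1/2, w01 = 1/2, w10 = 0, w11 = -1/2

-1/2 1/2 0 -1/2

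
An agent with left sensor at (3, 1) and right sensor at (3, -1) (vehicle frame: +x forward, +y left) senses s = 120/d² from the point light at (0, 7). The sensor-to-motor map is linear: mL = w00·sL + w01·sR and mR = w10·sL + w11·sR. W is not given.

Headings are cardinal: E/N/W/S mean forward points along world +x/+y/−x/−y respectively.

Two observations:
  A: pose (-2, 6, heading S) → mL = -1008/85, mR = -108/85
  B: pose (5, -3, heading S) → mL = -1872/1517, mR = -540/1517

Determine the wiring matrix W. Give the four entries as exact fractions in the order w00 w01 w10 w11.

-1 -1 1/2 -1

obs A: pose=(-2,6,S) → sL=120/17, sR=24/5, mL=-1008/85, mR=-108/85
obs B: pose=(5,-3,S) → sL=24/41, sR=24/37, mL=-1872/1517, mR=-540/1517
sensor matrix S = [[120/17, 24/5], [24/41, 24/37]]; det S = 228096/128945
solve [mL_A; mL_B] = S·[w00; w01] and [mR_A; mR_B] = S·[w10; w11]:
  w00 = -1, w01 = -1, w10 = 1/2, w11 = -1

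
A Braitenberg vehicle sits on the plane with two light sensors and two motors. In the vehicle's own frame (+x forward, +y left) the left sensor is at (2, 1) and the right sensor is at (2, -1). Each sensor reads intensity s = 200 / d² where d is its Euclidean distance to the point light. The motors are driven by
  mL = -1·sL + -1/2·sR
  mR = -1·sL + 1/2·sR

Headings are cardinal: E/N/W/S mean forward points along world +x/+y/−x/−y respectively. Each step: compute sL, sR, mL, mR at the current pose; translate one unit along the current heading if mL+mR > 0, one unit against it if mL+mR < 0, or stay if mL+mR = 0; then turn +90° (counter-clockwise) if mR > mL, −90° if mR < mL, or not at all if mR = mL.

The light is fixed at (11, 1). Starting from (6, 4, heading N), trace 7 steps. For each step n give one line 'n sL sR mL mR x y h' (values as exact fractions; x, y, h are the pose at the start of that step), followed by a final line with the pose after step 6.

n=0: pose=(6,4,N); sL=200/61, sR=200/41; mL=-14300/2501, mR=-2100/2501; mL+mR=-400/61 → advance -1; mR−mL=200/41 → turn +1·90°
n=1: pose=(6,3,W); sL=4, sR=100/29; mL=-166/29, mR=-66/29; mL+mR=-8 → advance -1; mR−mL=100/29 → turn +1·90°
n=2: pose=(7,3,S); sL=200/9, sR=8; mL=-236/9, mR=-164/9; mL+mR=-400/9 → advance -1; mR−mL=8 → turn +1·90°
n=3: pose=(7,4,E); sL=10, sR=25; mL=-45/2, mR=5/2; mL+mR=-20 → advance -1; mR−mL=25 → turn +1·90°
n=4: pose=(6,4,N); sL=200/61, sR=200/41; mL=-14300/2501, mR=-2100/2501; mL+mR=-400/61 → advance -1; mR−mL=200/41 → turn +1·90°
n=5: pose=(6,3,W); sL=4, sR=100/29; mL=-166/29, mR=-66/29; mL+mR=-8 → advance -1; mR−mL=100/29 → turn +1·90°
n=6: pose=(7,3,S); sL=200/9, sR=8; mL=-236/9, mR=-164/9; mL+mR=-400/9 → advance -1; mR−mL=8 → turn +1·90°

0 200/61 200/41 -14300/2501 -2100/2501 6 4 N
1 4 100/29 -166/29 -66/29 6 3 W
2 200/9 8 -236/9 -164/9 7 3 S
3 10 25 -45/2 5/2 7 4 E
4 200/61 200/41 -14300/2501 -2100/2501 6 4 N
5 4 100/29 -166/29 -66/29 6 3 W
6 200/9 8 -236/9 -164/9 7 3 S
final 7 4 E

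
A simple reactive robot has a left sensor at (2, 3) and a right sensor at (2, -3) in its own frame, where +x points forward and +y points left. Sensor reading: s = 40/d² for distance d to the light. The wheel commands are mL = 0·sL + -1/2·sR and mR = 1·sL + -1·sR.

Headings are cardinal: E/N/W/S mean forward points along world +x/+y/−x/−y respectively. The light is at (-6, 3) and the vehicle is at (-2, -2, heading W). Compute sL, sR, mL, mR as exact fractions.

10/17 5 -5/2 -75/17

left sensor world pos  = (-4, -5); dL² = 68
right sensor world pos = (-4, 1); dR² = 8
sL = 40/68 = 10/17
sR = 40/8 = 5
mL = 0·sL + -1/2·sR = -5/2
mR = 1·sL + -1·sR = -75/17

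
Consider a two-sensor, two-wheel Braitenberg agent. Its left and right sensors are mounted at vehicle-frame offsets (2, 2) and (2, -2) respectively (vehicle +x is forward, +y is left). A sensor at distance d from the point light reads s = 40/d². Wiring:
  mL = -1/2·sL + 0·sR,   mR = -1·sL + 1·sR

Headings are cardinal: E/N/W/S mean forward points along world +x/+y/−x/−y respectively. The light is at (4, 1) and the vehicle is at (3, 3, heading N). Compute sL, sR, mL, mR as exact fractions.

8/5 40/17 -4/5 64/85

left sensor world pos  = (1, 5); dL² = 25
right sensor world pos = (5, 5); dR² = 17
sL = 40/25 = 8/5
sR = 40/17 = 40/17
mL = -1/2·sL + 0·sR = -4/5
mR = -1·sL + 1·sR = 64/85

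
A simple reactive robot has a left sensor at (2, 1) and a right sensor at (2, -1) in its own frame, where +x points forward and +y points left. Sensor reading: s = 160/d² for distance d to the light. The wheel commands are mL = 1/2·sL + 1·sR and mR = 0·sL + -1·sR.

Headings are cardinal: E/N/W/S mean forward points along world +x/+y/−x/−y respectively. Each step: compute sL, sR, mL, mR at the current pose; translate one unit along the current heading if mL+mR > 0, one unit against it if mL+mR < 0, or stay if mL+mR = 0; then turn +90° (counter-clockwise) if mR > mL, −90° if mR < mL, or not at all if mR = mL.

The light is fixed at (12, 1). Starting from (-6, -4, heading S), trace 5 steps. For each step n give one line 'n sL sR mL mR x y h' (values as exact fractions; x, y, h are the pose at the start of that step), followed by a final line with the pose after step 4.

0 80/169 16/41 4344/6929 -16/41 -6 -4 S
1 160/449 32/85 21168/38165 -32/85 -6 -5 W
2 5/13 8/17 293/442 -8/17 -7 -5 N
3 32/61 32/65 2992/3965 -32/65 -7 -4 E
4 80/169 16/41 4344/6929 -16/41 -6 -4 S
final -6 -5 W

n=0: pose=(-6,-4,S); sL=80/169, sR=16/41; mL=4344/6929, mR=-16/41; mL+mR=40/169 → advance +1; mR−mL=-7048/6929 → turn -1·90°
n=1: pose=(-6,-5,W); sL=160/449, sR=32/85; mL=21168/38165, mR=-32/85; mL+mR=80/449 → advance +1; mR−mL=-35536/38165 → turn -1·90°
n=2: pose=(-7,-5,N); sL=5/13, sR=8/17; mL=293/442, mR=-8/17; mL+mR=5/26 → advance +1; mR−mL=-501/442 → turn -1·90°
n=3: pose=(-7,-4,E); sL=32/61, sR=32/65; mL=2992/3965, mR=-32/65; mL+mR=16/61 → advance +1; mR−mL=-4944/3965 → turn -1·90°
n=4: pose=(-6,-4,S); sL=80/169, sR=16/41; mL=4344/6929, mR=-16/41; mL+mR=40/169 → advance +1; mR−mL=-7048/6929 → turn -1·90°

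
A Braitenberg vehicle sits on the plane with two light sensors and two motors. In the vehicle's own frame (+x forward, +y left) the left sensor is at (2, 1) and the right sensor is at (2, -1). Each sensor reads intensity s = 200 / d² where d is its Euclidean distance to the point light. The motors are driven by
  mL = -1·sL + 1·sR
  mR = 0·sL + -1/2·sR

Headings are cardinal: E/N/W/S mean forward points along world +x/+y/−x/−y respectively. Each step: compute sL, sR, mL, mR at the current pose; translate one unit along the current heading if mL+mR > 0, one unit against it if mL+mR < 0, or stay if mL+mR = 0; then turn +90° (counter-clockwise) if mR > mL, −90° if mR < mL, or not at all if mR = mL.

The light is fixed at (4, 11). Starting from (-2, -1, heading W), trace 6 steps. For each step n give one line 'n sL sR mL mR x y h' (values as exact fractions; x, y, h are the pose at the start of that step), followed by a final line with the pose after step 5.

n=0: pose=(-2,-1,W); sL=200/233, sR=40/37; mL=1920/8621, mR=-20/37; mL+mR=-2740/8621 → advance -1; mR−mL=-6580/8621 → turn -1·90°
n=1: pose=(-1,-1,N); sL=25/17, sR=50/29; mL=125/493, mR=-25/29; mL+mR=-300/493 → advance -1; mR−mL=-550/493 → turn -1·90°
n=2: pose=(-1,-2,E); sL=200/153, sR=40/41; mL=-2080/6273, mR=-20/41; mL+mR=-5140/6273 → advance -1; mR−mL=-980/6273 → turn -1·90°
n=3: pose=(-2,-2,S); sL=4/5, sR=100/137; mL=-48/685, mR=-50/137; mL+mR=-298/685 → advance -1; mR−mL=-202/685 → turn -1·90°
n=4: pose=(-2,-1,W); sL=200/233, sR=40/37; mL=1920/8621, mR=-20/37; mL+mR=-2740/8621 → advance -1; mR−mL=-6580/8621 → turn -1·90°
n=5: pose=(-1,-1,N); sL=25/17, sR=50/29; mL=125/493, mR=-25/29; mL+mR=-300/493 → advance -1; mR−mL=-550/493 → turn -1·90°

0 200/233 40/37 1920/8621 -20/37 -2 -1 W
1 25/17 50/29 125/493 -25/29 -1 -1 N
2 200/153 40/41 -2080/6273 -20/41 -1 -2 E
3 4/5 100/137 -48/685 -50/137 -2 -2 S
4 200/233 40/37 1920/8621 -20/37 -2 -1 W
5 25/17 50/29 125/493 -25/29 -1 -1 N
final -1 -2 E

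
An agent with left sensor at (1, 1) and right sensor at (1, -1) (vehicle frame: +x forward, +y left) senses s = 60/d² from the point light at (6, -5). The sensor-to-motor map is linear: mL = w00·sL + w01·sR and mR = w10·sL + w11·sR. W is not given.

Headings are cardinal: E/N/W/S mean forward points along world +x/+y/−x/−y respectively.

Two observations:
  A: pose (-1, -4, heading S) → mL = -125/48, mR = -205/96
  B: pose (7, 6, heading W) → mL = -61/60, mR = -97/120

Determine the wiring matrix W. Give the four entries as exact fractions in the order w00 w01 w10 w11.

-1 -1 -1 -1/2

obs A: pose=(-1,-4,S) → sL=5/3, sR=15/16, mL=-125/48, mR=-205/96
obs B: pose=(7,6,W) → sL=3/5, sR=5/12, mL=-61/60, mR=-97/120
sensor matrix S = [[5/3, 15/16], [3/5, 5/12]]; det S = 19/144
solve [mL_A; mL_B] = S·[w00; w01] and [mR_A; mR_B] = S·[w10; w11]:
  w00 = -1, w01 = -1, w10 = -1, w11 = -1/2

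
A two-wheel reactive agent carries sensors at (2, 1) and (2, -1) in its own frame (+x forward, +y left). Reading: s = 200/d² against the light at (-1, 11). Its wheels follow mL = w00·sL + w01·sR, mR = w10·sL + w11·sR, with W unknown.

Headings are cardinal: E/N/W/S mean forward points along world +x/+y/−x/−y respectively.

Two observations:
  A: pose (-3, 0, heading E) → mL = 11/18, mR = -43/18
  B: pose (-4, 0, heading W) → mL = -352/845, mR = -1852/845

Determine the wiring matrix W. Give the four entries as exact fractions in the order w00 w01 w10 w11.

obs A: pose=(-3,0,E) → sL=2, sR=25/18, mL=11/18, mR=-43/18
obs B: pose=(-4,0,W) → sL=200/169, sR=8/5, mL=-352/845, mR=-1852/845
sensor matrix S = [[2, 25/18], [200/169, 8/5]]; det S = 11836/7605
solve [mL_A; mL_B] = S·[w00; w01] and [mR_A; mR_B] = S·[w10; w11]:
  w00 = 1, w01 = -1, w10 = -1/2, w11 = -1

1 -1 -1/2 -1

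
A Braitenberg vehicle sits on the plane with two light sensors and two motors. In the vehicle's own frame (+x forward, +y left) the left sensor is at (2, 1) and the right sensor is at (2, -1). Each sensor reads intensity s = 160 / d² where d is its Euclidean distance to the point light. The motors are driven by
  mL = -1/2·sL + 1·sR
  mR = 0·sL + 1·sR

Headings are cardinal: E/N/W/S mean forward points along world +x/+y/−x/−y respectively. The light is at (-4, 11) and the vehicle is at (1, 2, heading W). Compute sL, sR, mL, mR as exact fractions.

left sensor world pos  = (-1, 1); dL² = 109
right sensor world pos = (-1, 3); dR² = 73
sL = 160/109 = 160/109
sR = 160/73 = 160/73
mL = -1/2·sL + 1·sR = 11600/7957
mR = 0·sL + 1·sR = 160/73

160/109 160/73 11600/7957 160/73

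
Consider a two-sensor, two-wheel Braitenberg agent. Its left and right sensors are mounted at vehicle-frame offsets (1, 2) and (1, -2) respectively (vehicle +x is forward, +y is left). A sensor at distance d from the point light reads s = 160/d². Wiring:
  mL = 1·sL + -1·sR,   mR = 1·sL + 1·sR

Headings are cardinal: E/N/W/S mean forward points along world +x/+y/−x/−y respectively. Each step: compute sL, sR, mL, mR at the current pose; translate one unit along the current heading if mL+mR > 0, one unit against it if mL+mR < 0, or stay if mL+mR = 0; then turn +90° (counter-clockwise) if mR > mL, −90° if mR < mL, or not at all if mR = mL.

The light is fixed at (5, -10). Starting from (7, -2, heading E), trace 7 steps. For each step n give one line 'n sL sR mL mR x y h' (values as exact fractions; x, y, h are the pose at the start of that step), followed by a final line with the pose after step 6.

n=0: pose=(7,-2,E); sL=160/109, sR=32/9; mL=-2048/981, mR=4928/981; mL+mR=320/109 → advance +1; mR−mL=64/9 → turn +1·90°
n=1: pose=(8,-2,N); sL=80/41, sR=80/53; mL=960/2173, mR=7520/2173; mL+mR=160/41 → advance +1; mR−mL=160/53 → turn +1·90°
n=2: pose=(8,-1,W); sL=160/53, sR=32/25; mL=2304/1325, mR=5696/1325; mL+mR=320/53 → advance +1; mR−mL=64/25 → turn +1·90°
n=3: pose=(7,-1,S); sL=2, sR=5/2; mL=-1/2, mR=9/2; mL+mR=4 → advance +1; mR−mL=5 → turn +1·90°
n=4: pose=(7,-2,E); sL=160/109, sR=32/9; mL=-2048/981, mR=4928/981; mL+mR=320/109 → advance +1; mR−mL=64/9 → turn +1·90°
n=5: pose=(8,-2,N); sL=80/41, sR=80/53; mL=960/2173, mR=7520/2173; mL+mR=160/41 → advance +1; mR−mL=160/53 → turn +1·90°
n=6: pose=(8,-1,W); sL=160/53, sR=32/25; mL=2304/1325, mR=5696/1325; mL+mR=320/53 → advance +1; mR−mL=64/25 → turn +1·90°

0 160/109 32/9 -2048/981 4928/981 7 -2 E
1 80/41 80/53 960/2173 7520/2173 8 -2 N
2 160/53 32/25 2304/1325 5696/1325 8 -1 W
3 2 5/2 -1/2 9/2 7 -1 S
4 160/109 32/9 -2048/981 4928/981 7 -2 E
5 80/41 80/53 960/2173 7520/2173 8 -2 N
6 160/53 32/25 2304/1325 5696/1325 8 -1 W
final 7 -1 S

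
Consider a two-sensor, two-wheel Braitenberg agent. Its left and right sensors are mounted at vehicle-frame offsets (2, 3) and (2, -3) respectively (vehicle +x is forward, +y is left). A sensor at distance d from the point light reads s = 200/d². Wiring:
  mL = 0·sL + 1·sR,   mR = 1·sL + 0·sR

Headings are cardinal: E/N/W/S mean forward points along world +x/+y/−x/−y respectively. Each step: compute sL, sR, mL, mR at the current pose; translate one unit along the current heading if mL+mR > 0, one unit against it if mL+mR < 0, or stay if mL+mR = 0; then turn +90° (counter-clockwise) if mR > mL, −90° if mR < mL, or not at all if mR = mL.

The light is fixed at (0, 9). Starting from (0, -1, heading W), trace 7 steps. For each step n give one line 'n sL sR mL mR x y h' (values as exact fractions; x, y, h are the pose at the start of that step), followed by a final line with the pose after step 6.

0 200/173 200/53 200/53 200/173 0 -1 W
1 5/2 50/17 50/17 5/2 -1 -1 N
2 200/37 40/29 40/29 200/37 -1 0 E
3 100/29 100/29 100/29 100/29 0 0 N
4 40/9 40/9 40/9 40/9 0 1 N
5 100/17 100/17 100/17 100/17 0 2 N
6 8 8 8 8 0 3 N
final 0 4 N

n=0: pose=(0,-1,W); sL=200/173, sR=200/53; mL=200/53, mR=200/173; mL+mR=45200/9169 → advance +1; mR−mL=-24000/9169 → turn -1·90°
n=1: pose=(-1,-1,N); sL=5/2, sR=50/17; mL=50/17, mR=5/2; mL+mR=185/34 → advance +1; mR−mL=-15/34 → turn -1·90°
n=2: pose=(-1,0,E); sL=200/37, sR=40/29; mL=40/29, mR=200/37; mL+mR=7280/1073 → advance +1; mR−mL=4320/1073 → turn +1·90°
n=3: pose=(0,0,N); sL=100/29, sR=100/29; mL=100/29, mR=100/29; mL+mR=200/29 → advance +1; mR−mL=0 → turn +0·90°
n=4: pose=(0,1,N); sL=40/9, sR=40/9; mL=40/9, mR=40/9; mL+mR=80/9 → advance +1; mR−mL=0 → turn +0·90°
n=5: pose=(0,2,N); sL=100/17, sR=100/17; mL=100/17, mR=100/17; mL+mR=200/17 → advance +1; mR−mL=0 → turn +0·90°
n=6: pose=(0,3,N); sL=8, sR=8; mL=8, mR=8; mL+mR=16 → advance +1; mR−mL=0 → turn +0·90°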